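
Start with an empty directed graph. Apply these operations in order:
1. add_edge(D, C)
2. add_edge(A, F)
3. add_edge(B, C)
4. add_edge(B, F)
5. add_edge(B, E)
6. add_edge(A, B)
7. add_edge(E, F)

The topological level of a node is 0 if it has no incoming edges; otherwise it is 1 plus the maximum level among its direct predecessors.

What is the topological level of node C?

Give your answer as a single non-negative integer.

Answer: 2

Derivation:
Op 1: add_edge(D, C). Edges now: 1
Op 2: add_edge(A, F). Edges now: 2
Op 3: add_edge(B, C). Edges now: 3
Op 4: add_edge(B, F). Edges now: 4
Op 5: add_edge(B, E). Edges now: 5
Op 6: add_edge(A, B). Edges now: 6
Op 7: add_edge(E, F). Edges now: 7
Compute levels (Kahn BFS):
  sources (in-degree 0): A, D
  process A: level=0
    A->B: in-degree(B)=0, level(B)=1, enqueue
    A->F: in-degree(F)=2, level(F)>=1
  process D: level=0
    D->C: in-degree(C)=1, level(C)>=1
  process B: level=1
    B->C: in-degree(C)=0, level(C)=2, enqueue
    B->E: in-degree(E)=0, level(E)=2, enqueue
    B->F: in-degree(F)=1, level(F)>=2
  process C: level=2
  process E: level=2
    E->F: in-degree(F)=0, level(F)=3, enqueue
  process F: level=3
All levels: A:0, B:1, C:2, D:0, E:2, F:3
level(C) = 2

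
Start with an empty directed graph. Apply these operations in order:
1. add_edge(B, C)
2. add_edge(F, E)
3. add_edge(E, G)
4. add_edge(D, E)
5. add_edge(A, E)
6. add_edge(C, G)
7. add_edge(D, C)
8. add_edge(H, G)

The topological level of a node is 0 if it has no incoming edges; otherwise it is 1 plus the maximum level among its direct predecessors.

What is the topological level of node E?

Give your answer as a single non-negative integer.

Answer: 1

Derivation:
Op 1: add_edge(B, C). Edges now: 1
Op 2: add_edge(F, E). Edges now: 2
Op 3: add_edge(E, G). Edges now: 3
Op 4: add_edge(D, E). Edges now: 4
Op 5: add_edge(A, E). Edges now: 5
Op 6: add_edge(C, G). Edges now: 6
Op 7: add_edge(D, C). Edges now: 7
Op 8: add_edge(H, G). Edges now: 8
Compute levels (Kahn BFS):
  sources (in-degree 0): A, B, D, F, H
  process A: level=0
    A->E: in-degree(E)=2, level(E)>=1
  process B: level=0
    B->C: in-degree(C)=1, level(C)>=1
  process D: level=0
    D->C: in-degree(C)=0, level(C)=1, enqueue
    D->E: in-degree(E)=1, level(E)>=1
  process F: level=0
    F->E: in-degree(E)=0, level(E)=1, enqueue
  process H: level=0
    H->G: in-degree(G)=2, level(G)>=1
  process C: level=1
    C->G: in-degree(G)=1, level(G)>=2
  process E: level=1
    E->G: in-degree(G)=0, level(G)=2, enqueue
  process G: level=2
All levels: A:0, B:0, C:1, D:0, E:1, F:0, G:2, H:0
level(E) = 1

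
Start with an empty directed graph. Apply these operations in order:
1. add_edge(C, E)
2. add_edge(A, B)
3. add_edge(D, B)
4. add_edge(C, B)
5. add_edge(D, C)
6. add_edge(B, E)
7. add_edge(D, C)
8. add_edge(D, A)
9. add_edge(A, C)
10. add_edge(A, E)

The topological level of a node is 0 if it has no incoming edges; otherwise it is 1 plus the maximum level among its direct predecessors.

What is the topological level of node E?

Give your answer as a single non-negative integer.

Answer: 4

Derivation:
Op 1: add_edge(C, E). Edges now: 1
Op 2: add_edge(A, B). Edges now: 2
Op 3: add_edge(D, B). Edges now: 3
Op 4: add_edge(C, B). Edges now: 4
Op 5: add_edge(D, C). Edges now: 5
Op 6: add_edge(B, E). Edges now: 6
Op 7: add_edge(D, C) (duplicate, no change). Edges now: 6
Op 8: add_edge(D, A). Edges now: 7
Op 9: add_edge(A, C). Edges now: 8
Op 10: add_edge(A, E). Edges now: 9
Compute levels (Kahn BFS):
  sources (in-degree 0): D
  process D: level=0
    D->A: in-degree(A)=0, level(A)=1, enqueue
    D->B: in-degree(B)=2, level(B)>=1
    D->C: in-degree(C)=1, level(C)>=1
  process A: level=1
    A->B: in-degree(B)=1, level(B)>=2
    A->C: in-degree(C)=0, level(C)=2, enqueue
    A->E: in-degree(E)=2, level(E)>=2
  process C: level=2
    C->B: in-degree(B)=0, level(B)=3, enqueue
    C->E: in-degree(E)=1, level(E)>=3
  process B: level=3
    B->E: in-degree(E)=0, level(E)=4, enqueue
  process E: level=4
All levels: A:1, B:3, C:2, D:0, E:4
level(E) = 4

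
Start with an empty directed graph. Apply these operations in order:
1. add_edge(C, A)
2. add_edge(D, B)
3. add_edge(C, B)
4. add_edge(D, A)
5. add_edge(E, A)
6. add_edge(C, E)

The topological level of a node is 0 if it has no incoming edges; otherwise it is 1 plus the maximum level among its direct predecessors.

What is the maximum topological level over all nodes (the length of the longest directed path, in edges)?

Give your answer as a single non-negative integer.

Answer: 2

Derivation:
Op 1: add_edge(C, A). Edges now: 1
Op 2: add_edge(D, B). Edges now: 2
Op 3: add_edge(C, B). Edges now: 3
Op 4: add_edge(D, A). Edges now: 4
Op 5: add_edge(E, A). Edges now: 5
Op 6: add_edge(C, E). Edges now: 6
Compute levels (Kahn BFS):
  sources (in-degree 0): C, D
  process C: level=0
    C->A: in-degree(A)=2, level(A)>=1
    C->B: in-degree(B)=1, level(B)>=1
    C->E: in-degree(E)=0, level(E)=1, enqueue
  process D: level=0
    D->A: in-degree(A)=1, level(A)>=1
    D->B: in-degree(B)=0, level(B)=1, enqueue
  process E: level=1
    E->A: in-degree(A)=0, level(A)=2, enqueue
  process B: level=1
  process A: level=2
All levels: A:2, B:1, C:0, D:0, E:1
max level = 2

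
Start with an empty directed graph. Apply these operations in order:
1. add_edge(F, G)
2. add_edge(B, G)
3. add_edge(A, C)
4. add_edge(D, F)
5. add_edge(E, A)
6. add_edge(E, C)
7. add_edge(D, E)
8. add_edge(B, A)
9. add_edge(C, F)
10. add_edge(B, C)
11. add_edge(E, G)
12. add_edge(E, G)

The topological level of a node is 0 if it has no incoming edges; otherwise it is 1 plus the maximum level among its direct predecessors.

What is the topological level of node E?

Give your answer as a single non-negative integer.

Op 1: add_edge(F, G). Edges now: 1
Op 2: add_edge(B, G). Edges now: 2
Op 3: add_edge(A, C). Edges now: 3
Op 4: add_edge(D, F). Edges now: 4
Op 5: add_edge(E, A). Edges now: 5
Op 6: add_edge(E, C). Edges now: 6
Op 7: add_edge(D, E). Edges now: 7
Op 8: add_edge(B, A). Edges now: 8
Op 9: add_edge(C, F). Edges now: 9
Op 10: add_edge(B, C). Edges now: 10
Op 11: add_edge(E, G). Edges now: 11
Op 12: add_edge(E, G) (duplicate, no change). Edges now: 11
Compute levels (Kahn BFS):
  sources (in-degree 0): B, D
  process B: level=0
    B->A: in-degree(A)=1, level(A)>=1
    B->C: in-degree(C)=2, level(C)>=1
    B->G: in-degree(G)=2, level(G)>=1
  process D: level=0
    D->E: in-degree(E)=0, level(E)=1, enqueue
    D->F: in-degree(F)=1, level(F)>=1
  process E: level=1
    E->A: in-degree(A)=0, level(A)=2, enqueue
    E->C: in-degree(C)=1, level(C)>=2
    E->G: in-degree(G)=1, level(G)>=2
  process A: level=2
    A->C: in-degree(C)=0, level(C)=3, enqueue
  process C: level=3
    C->F: in-degree(F)=0, level(F)=4, enqueue
  process F: level=4
    F->G: in-degree(G)=0, level(G)=5, enqueue
  process G: level=5
All levels: A:2, B:0, C:3, D:0, E:1, F:4, G:5
level(E) = 1

Answer: 1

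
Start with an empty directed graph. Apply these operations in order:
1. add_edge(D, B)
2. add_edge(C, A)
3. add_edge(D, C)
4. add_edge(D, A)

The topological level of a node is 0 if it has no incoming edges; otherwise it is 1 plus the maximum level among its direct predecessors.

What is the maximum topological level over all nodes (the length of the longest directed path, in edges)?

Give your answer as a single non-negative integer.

Answer: 2

Derivation:
Op 1: add_edge(D, B). Edges now: 1
Op 2: add_edge(C, A). Edges now: 2
Op 3: add_edge(D, C). Edges now: 3
Op 4: add_edge(D, A). Edges now: 4
Compute levels (Kahn BFS):
  sources (in-degree 0): D
  process D: level=0
    D->A: in-degree(A)=1, level(A)>=1
    D->B: in-degree(B)=0, level(B)=1, enqueue
    D->C: in-degree(C)=0, level(C)=1, enqueue
  process B: level=1
  process C: level=1
    C->A: in-degree(A)=0, level(A)=2, enqueue
  process A: level=2
All levels: A:2, B:1, C:1, D:0
max level = 2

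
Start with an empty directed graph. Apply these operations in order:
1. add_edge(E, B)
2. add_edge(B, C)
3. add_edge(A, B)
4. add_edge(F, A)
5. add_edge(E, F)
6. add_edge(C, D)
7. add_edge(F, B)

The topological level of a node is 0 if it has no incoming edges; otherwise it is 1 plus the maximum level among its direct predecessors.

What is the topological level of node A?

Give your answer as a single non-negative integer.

Answer: 2

Derivation:
Op 1: add_edge(E, B). Edges now: 1
Op 2: add_edge(B, C). Edges now: 2
Op 3: add_edge(A, B). Edges now: 3
Op 4: add_edge(F, A). Edges now: 4
Op 5: add_edge(E, F). Edges now: 5
Op 6: add_edge(C, D). Edges now: 6
Op 7: add_edge(F, B). Edges now: 7
Compute levels (Kahn BFS):
  sources (in-degree 0): E
  process E: level=0
    E->B: in-degree(B)=2, level(B)>=1
    E->F: in-degree(F)=0, level(F)=1, enqueue
  process F: level=1
    F->A: in-degree(A)=0, level(A)=2, enqueue
    F->B: in-degree(B)=1, level(B)>=2
  process A: level=2
    A->B: in-degree(B)=0, level(B)=3, enqueue
  process B: level=3
    B->C: in-degree(C)=0, level(C)=4, enqueue
  process C: level=4
    C->D: in-degree(D)=0, level(D)=5, enqueue
  process D: level=5
All levels: A:2, B:3, C:4, D:5, E:0, F:1
level(A) = 2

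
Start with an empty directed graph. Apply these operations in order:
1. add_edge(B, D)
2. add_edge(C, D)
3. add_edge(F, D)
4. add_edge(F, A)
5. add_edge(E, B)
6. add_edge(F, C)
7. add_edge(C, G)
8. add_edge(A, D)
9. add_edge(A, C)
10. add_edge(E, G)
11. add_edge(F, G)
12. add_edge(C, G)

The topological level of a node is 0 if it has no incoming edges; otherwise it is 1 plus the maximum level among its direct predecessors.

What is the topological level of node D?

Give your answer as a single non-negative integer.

Op 1: add_edge(B, D). Edges now: 1
Op 2: add_edge(C, D). Edges now: 2
Op 3: add_edge(F, D). Edges now: 3
Op 4: add_edge(F, A). Edges now: 4
Op 5: add_edge(E, B). Edges now: 5
Op 6: add_edge(F, C). Edges now: 6
Op 7: add_edge(C, G). Edges now: 7
Op 8: add_edge(A, D). Edges now: 8
Op 9: add_edge(A, C). Edges now: 9
Op 10: add_edge(E, G). Edges now: 10
Op 11: add_edge(F, G). Edges now: 11
Op 12: add_edge(C, G) (duplicate, no change). Edges now: 11
Compute levels (Kahn BFS):
  sources (in-degree 0): E, F
  process E: level=0
    E->B: in-degree(B)=0, level(B)=1, enqueue
    E->G: in-degree(G)=2, level(G)>=1
  process F: level=0
    F->A: in-degree(A)=0, level(A)=1, enqueue
    F->C: in-degree(C)=1, level(C)>=1
    F->D: in-degree(D)=3, level(D)>=1
    F->G: in-degree(G)=1, level(G)>=1
  process B: level=1
    B->D: in-degree(D)=2, level(D)>=2
  process A: level=1
    A->C: in-degree(C)=0, level(C)=2, enqueue
    A->D: in-degree(D)=1, level(D)>=2
  process C: level=2
    C->D: in-degree(D)=0, level(D)=3, enqueue
    C->G: in-degree(G)=0, level(G)=3, enqueue
  process D: level=3
  process G: level=3
All levels: A:1, B:1, C:2, D:3, E:0, F:0, G:3
level(D) = 3

Answer: 3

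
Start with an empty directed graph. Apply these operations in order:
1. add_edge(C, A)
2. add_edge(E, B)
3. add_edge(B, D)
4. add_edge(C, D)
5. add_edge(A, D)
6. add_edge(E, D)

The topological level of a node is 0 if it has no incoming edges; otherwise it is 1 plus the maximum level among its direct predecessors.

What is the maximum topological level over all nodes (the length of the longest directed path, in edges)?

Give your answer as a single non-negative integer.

Answer: 2

Derivation:
Op 1: add_edge(C, A). Edges now: 1
Op 2: add_edge(E, B). Edges now: 2
Op 3: add_edge(B, D). Edges now: 3
Op 4: add_edge(C, D). Edges now: 4
Op 5: add_edge(A, D). Edges now: 5
Op 6: add_edge(E, D). Edges now: 6
Compute levels (Kahn BFS):
  sources (in-degree 0): C, E
  process C: level=0
    C->A: in-degree(A)=0, level(A)=1, enqueue
    C->D: in-degree(D)=3, level(D)>=1
  process E: level=0
    E->B: in-degree(B)=0, level(B)=1, enqueue
    E->D: in-degree(D)=2, level(D)>=1
  process A: level=1
    A->D: in-degree(D)=1, level(D)>=2
  process B: level=1
    B->D: in-degree(D)=0, level(D)=2, enqueue
  process D: level=2
All levels: A:1, B:1, C:0, D:2, E:0
max level = 2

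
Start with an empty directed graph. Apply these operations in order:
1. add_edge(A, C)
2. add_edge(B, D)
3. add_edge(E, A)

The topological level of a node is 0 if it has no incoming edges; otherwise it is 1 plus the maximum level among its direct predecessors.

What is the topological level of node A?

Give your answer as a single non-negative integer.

Answer: 1

Derivation:
Op 1: add_edge(A, C). Edges now: 1
Op 2: add_edge(B, D). Edges now: 2
Op 3: add_edge(E, A). Edges now: 3
Compute levels (Kahn BFS):
  sources (in-degree 0): B, E
  process B: level=0
    B->D: in-degree(D)=0, level(D)=1, enqueue
  process E: level=0
    E->A: in-degree(A)=0, level(A)=1, enqueue
  process D: level=1
  process A: level=1
    A->C: in-degree(C)=0, level(C)=2, enqueue
  process C: level=2
All levels: A:1, B:0, C:2, D:1, E:0
level(A) = 1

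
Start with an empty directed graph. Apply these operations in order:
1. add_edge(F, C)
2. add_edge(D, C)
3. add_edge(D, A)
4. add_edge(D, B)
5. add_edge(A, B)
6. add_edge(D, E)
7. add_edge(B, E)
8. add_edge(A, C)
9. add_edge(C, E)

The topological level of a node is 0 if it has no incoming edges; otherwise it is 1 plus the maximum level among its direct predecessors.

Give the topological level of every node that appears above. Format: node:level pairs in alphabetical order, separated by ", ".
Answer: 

Answer: A:1, B:2, C:2, D:0, E:3, F:0

Derivation:
Op 1: add_edge(F, C). Edges now: 1
Op 2: add_edge(D, C). Edges now: 2
Op 3: add_edge(D, A). Edges now: 3
Op 4: add_edge(D, B). Edges now: 4
Op 5: add_edge(A, B). Edges now: 5
Op 6: add_edge(D, E). Edges now: 6
Op 7: add_edge(B, E). Edges now: 7
Op 8: add_edge(A, C). Edges now: 8
Op 9: add_edge(C, E). Edges now: 9
Compute levels (Kahn BFS):
  sources (in-degree 0): D, F
  process D: level=0
    D->A: in-degree(A)=0, level(A)=1, enqueue
    D->B: in-degree(B)=1, level(B)>=1
    D->C: in-degree(C)=2, level(C)>=1
    D->E: in-degree(E)=2, level(E)>=1
  process F: level=0
    F->C: in-degree(C)=1, level(C)>=1
  process A: level=1
    A->B: in-degree(B)=0, level(B)=2, enqueue
    A->C: in-degree(C)=0, level(C)=2, enqueue
  process B: level=2
    B->E: in-degree(E)=1, level(E)>=3
  process C: level=2
    C->E: in-degree(E)=0, level(E)=3, enqueue
  process E: level=3
All levels: A:1, B:2, C:2, D:0, E:3, F:0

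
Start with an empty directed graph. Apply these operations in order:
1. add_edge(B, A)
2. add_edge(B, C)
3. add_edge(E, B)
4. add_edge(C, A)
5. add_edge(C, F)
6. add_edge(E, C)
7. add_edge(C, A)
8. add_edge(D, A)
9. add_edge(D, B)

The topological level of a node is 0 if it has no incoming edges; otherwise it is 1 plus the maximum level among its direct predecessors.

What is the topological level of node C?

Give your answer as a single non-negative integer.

Op 1: add_edge(B, A). Edges now: 1
Op 2: add_edge(B, C). Edges now: 2
Op 3: add_edge(E, B). Edges now: 3
Op 4: add_edge(C, A). Edges now: 4
Op 5: add_edge(C, F). Edges now: 5
Op 6: add_edge(E, C). Edges now: 6
Op 7: add_edge(C, A) (duplicate, no change). Edges now: 6
Op 8: add_edge(D, A). Edges now: 7
Op 9: add_edge(D, B). Edges now: 8
Compute levels (Kahn BFS):
  sources (in-degree 0): D, E
  process D: level=0
    D->A: in-degree(A)=2, level(A)>=1
    D->B: in-degree(B)=1, level(B)>=1
  process E: level=0
    E->B: in-degree(B)=0, level(B)=1, enqueue
    E->C: in-degree(C)=1, level(C)>=1
  process B: level=1
    B->A: in-degree(A)=1, level(A)>=2
    B->C: in-degree(C)=0, level(C)=2, enqueue
  process C: level=2
    C->A: in-degree(A)=0, level(A)=3, enqueue
    C->F: in-degree(F)=0, level(F)=3, enqueue
  process A: level=3
  process F: level=3
All levels: A:3, B:1, C:2, D:0, E:0, F:3
level(C) = 2

Answer: 2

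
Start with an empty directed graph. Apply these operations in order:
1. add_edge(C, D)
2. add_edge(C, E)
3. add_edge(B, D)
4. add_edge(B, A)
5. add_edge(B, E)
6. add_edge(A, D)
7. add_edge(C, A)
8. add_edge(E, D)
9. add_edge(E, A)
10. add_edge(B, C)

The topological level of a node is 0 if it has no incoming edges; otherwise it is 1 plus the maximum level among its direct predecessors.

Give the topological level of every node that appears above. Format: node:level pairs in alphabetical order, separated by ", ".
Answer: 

Op 1: add_edge(C, D). Edges now: 1
Op 2: add_edge(C, E). Edges now: 2
Op 3: add_edge(B, D). Edges now: 3
Op 4: add_edge(B, A). Edges now: 4
Op 5: add_edge(B, E). Edges now: 5
Op 6: add_edge(A, D). Edges now: 6
Op 7: add_edge(C, A). Edges now: 7
Op 8: add_edge(E, D). Edges now: 8
Op 9: add_edge(E, A). Edges now: 9
Op 10: add_edge(B, C). Edges now: 10
Compute levels (Kahn BFS):
  sources (in-degree 0): B
  process B: level=0
    B->A: in-degree(A)=2, level(A)>=1
    B->C: in-degree(C)=0, level(C)=1, enqueue
    B->D: in-degree(D)=3, level(D)>=1
    B->E: in-degree(E)=1, level(E)>=1
  process C: level=1
    C->A: in-degree(A)=1, level(A)>=2
    C->D: in-degree(D)=2, level(D)>=2
    C->E: in-degree(E)=0, level(E)=2, enqueue
  process E: level=2
    E->A: in-degree(A)=0, level(A)=3, enqueue
    E->D: in-degree(D)=1, level(D)>=3
  process A: level=3
    A->D: in-degree(D)=0, level(D)=4, enqueue
  process D: level=4
All levels: A:3, B:0, C:1, D:4, E:2

Answer: A:3, B:0, C:1, D:4, E:2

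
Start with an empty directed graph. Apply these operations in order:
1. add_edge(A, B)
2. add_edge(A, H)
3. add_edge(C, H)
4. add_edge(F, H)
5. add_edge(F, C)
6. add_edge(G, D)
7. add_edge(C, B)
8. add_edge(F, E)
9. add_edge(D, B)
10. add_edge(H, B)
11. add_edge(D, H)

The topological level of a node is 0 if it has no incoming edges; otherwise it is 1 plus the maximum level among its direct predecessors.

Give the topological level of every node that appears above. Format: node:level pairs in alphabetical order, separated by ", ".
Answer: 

Answer: A:0, B:3, C:1, D:1, E:1, F:0, G:0, H:2

Derivation:
Op 1: add_edge(A, B). Edges now: 1
Op 2: add_edge(A, H). Edges now: 2
Op 3: add_edge(C, H). Edges now: 3
Op 4: add_edge(F, H). Edges now: 4
Op 5: add_edge(F, C). Edges now: 5
Op 6: add_edge(G, D). Edges now: 6
Op 7: add_edge(C, B). Edges now: 7
Op 8: add_edge(F, E). Edges now: 8
Op 9: add_edge(D, B). Edges now: 9
Op 10: add_edge(H, B). Edges now: 10
Op 11: add_edge(D, H). Edges now: 11
Compute levels (Kahn BFS):
  sources (in-degree 0): A, F, G
  process A: level=0
    A->B: in-degree(B)=3, level(B)>=1
    A->H: in-degree(H)=3, level(H)>=1
  process F: level=0
    F->C: in-degree(C)=0, level(C)=1, enqueue
    F->E: in-degree(E)=0, level(E)=1, enqueue
    F->H: in-degree(H)=2, level(H)>=1
  process G: level=0
    G->D: in-degree(D)=0, level(D)=1, enqueue
  process C: level=1
    C->B: in-degree(B)=2, level(B)>=2
    C->H: in-degree(H)=1, level(H)>=2
  process E: level=1
  process D: level=1
    D->B: in-degree(B)=1, level(B)>=2
    D->H: in-degree(H)=0, level(H)=2, enqueue
  process H: level=2
    H->B: in-degree(B)=0, level(B)=3, enqueue
  process B: level=3
All levels: A:0, B:3, C:1, D:1, E:1, F:0, G:0, H:2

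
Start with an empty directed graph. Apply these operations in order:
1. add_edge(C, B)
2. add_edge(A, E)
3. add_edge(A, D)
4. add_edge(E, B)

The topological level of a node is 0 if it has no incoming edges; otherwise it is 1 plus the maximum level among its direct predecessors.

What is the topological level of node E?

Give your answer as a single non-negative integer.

Op 1: add_edge(C, B). Edges now: 1
Op 2: add_edge(A, E). Edges now: 2
Op 3: add_edge(A, D). Edges now: 3
Op 4: add_edge(E, B). Edges now: 4
Compute levels (Kahn BFS):
  sources (in-degree 0): A, C
  process A: level=0
    A->D: in-degree(D)=0, level(D)=1, enqueue
    A->E: in-degree(E)=0, level(E)=1, enqueue
  process C: level=0
    C->B: in-degree(B)=1, level(B)>=1
  process D: level=1
  process E: level=1
    E->B: in-degree(B)=0, level(B)=2, enqueue
  process B: level=2
All levels: A:0, B:2, C:0, D:1, E:1
level(E) = 1

Answer: 1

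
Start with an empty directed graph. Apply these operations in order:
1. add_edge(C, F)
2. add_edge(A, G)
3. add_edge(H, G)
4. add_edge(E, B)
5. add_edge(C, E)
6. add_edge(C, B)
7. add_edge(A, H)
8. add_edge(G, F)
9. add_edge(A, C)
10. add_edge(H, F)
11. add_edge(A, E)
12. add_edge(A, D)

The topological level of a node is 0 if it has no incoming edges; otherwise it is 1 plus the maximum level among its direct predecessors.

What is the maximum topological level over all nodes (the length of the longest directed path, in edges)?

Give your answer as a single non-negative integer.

Answer: 3

Derivation:
Op 1: add_edge(C, F). Edges now: 1
Op 2: add_edge(A, G). Edges now: 2
Op 3: add_edge(H, G). Edges now: 3
Op 4: add_edge(E, B). Edges now: 4
Op 5: add_edge(C, E). Edges now: 5
Op 6: add_edge(C, B). Edges now: 6
Op 7: add_edge(A, H). Edges now: 7
Op 8: add_edge(G, F). Edges now: 8
Op 9: add_edge(A, C). Edges now: 9
Op 10: add_edge(H, F). Edges now: 10
Op 11: add_edge(A, E). Edges now: 11
Op 12: add_edge(A, D). Edges now: 12
Compute levels (Kahn BFS):
  sources (in-degree 0): A
  process A: level=0
    A->C: in-degree(C)=0, level(C)=1, enqueue
    A->D: in-degree(D)=0, level(D)=1, enqueue
    A->E: in-degree(E)=1, level(E)>=1
    A->G: in-degree(G)=1, level(G)>=1
    A->H: in-degree(H)=0, level(H)=1, enqueue
  process C: level=1
    C->B: in-degree(B)=1, level(B)>=2
    C->E: in-degree(E)=0, level(E)=2, enqueue
    C->F: in-degree(F)=2, level(F)>=2
  process D: level=1
  process H: level=1
    H->F: in-degree(F)=1, level(F)>=2
    H->G: in-degree(G)=0, level(G)=2, enqueue
  process E: level=2
    E->B: in-degree(B)=0, level(B)=3, enqueue
  process G: level=2
    G->F: in-degree(F)=0, level(F)=3, enqueue
  process B: level=3
  process F: level=3
All levels: A:0, B:3, C:1, D:1, E:2, F:3, G:2, H:1
max level = 3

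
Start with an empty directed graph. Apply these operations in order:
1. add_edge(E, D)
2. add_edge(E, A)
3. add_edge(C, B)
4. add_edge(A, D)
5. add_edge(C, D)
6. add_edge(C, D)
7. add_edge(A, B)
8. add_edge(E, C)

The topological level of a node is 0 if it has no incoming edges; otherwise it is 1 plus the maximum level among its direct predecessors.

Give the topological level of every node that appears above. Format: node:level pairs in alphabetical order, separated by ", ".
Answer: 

Answer: A:1, B:2, C:1, D:2, E:0

Derivation:
Op 1: add_edge(E, D). Edges now: 1
Op 2: add_edge(E, A). Edges now: 2
Op 3: add_edge(C, B). Edges now: 3
Op 4: add_edge(A, D). Edges now: 4
Op 5: add_edge(C, D). Edges now: 5
Op 6: add_edge(C, D) (duplicate, no change). Edges now: 5
Op 7: add_edge(A, B). Edges now: 6
Op 8: add_edge(E, C). Edges now: 7
Compute levels (Kahn BFS):
  sources (in-degree 0): E
  process E: level=0
    E->A: in-degree(A)=0, level(A)=1, enqueue
    E->C: in-degree(C)=0, level(C)=1, enqueue
    E->D: in-degree(D)=2, level(D)>=1
  process A: level=1
    A->B: in-degree(B)=1, level(B)>=2
    A->D: in-degree(D)=1, level(D)>=2
  process C: level=1
    C->B: in-degree(B)=0, level(B)=2, enqueue
    C->D: in-degree(D)=0, level(D)=2, enqueue
  process B: level=2
  process D: level=2
All levels: A:1, B:2, C:1, D:2, E:0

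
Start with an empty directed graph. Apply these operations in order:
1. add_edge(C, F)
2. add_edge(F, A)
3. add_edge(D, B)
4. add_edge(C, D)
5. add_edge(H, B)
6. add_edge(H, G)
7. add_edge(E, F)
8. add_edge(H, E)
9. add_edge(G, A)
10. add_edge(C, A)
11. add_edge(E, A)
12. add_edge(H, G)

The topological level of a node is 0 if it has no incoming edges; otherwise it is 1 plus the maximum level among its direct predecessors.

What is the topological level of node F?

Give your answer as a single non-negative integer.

Op 1: add_edge(C, F). Edges now: 1
Op 2: add_edge(F, A). Edges now: 2
Op 3: add_edge(D, B). Edges now: 3
Op 4: add_edge(C, D). Edges now: 4
Op 5: add_edge(H, B). Edges now: 5
Op 6: add_edge(H, G). Edges now: 6
Op 7: add_edge(E, F). Edges now: 7
Op 8: add_edge(H, E). Edges now: 8
Op 9: add_edge(G, A). Edges now: 9
Op 10: add_edge(C, A). Edges now: 10
Op 11: add_edge(E, A). Edges now: 11
Op 12: add_edge(H, G) (duplicate, no change). Edges now: 11
Compute levels (Kahn BFS):
  sources (in-degree 0): C, H
  process C: level=0
    C->A: in-degree(A)=3, level(A)>=1
    C->D: in-degree(D)=0, level(D)=1, enqueue
    C->F: in-degree(F)=1, level(F)>=1
  process H: level=0
    H->B: in-degree(B)=1, level(B)>=1
    H->E: in-degree(E)=0, level(E)=1, enqueue
    H->G: in-degree(G)=0, level(G)=1, enqueue
  process D: level=1
    D->B: in-degree(B)=0, level(B)=2, enqueue
  process E: level=1
    E->A: in-degree(A)=2, level(A)>=2
    E->F: in-degree(F)=0, level(F)=2, enqueue
  process G: level=1
    G->A: in-degree(A)=1, level(A)>=2
  process B: level=2
  process F: level=2
    F->A: in-degree(A)=0, level(A)=3, enqueue
  process A: level=3
All levels: A:3, B:2, C:0, D:1, E:1, F:2, G:1, H:0
level(F) = 2

Answer: 2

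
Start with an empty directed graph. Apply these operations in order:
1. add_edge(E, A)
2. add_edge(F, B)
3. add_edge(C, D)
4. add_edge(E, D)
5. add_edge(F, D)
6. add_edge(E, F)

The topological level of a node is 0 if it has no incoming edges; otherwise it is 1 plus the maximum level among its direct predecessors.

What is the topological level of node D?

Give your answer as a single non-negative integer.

Answer: 2

Derivation:
Op 1: add_edge(E, A). Edges now: 1
Op 2: add_edge(F, B). Edges now: 2
Op 3: add_edge(C, D). Edges now: 3
Op 4: add_edge(E, D). Edges now: 4
Op 5: add_edge(F, D). Edges now: 5
Op 6: add_edge(E, F). Edges now: 6
Compute levels (Kahn BFS):
  sources (in-degree 0): C, E
  process C: level=0
    C->D: in-degree(D)=2, level(D)>=1
  process E: level=0
    E->A: in-degree(A)=0, level(A)=1, enqueue
    E->D: in-degree(D)=1, level(D)>=1
    E->F: in-degree(F)=0, level(F)=1, enqueue
  process A: level=1
  process F: level=1
    F->B: in-degree(B)=0, level(B)=2, enqueue
    F->D: in-degree(D)=0, level(D)=2, enqueue
  process B: level=2
  process D: level=2
All levels: A:1, B:2, C:0, D:2, E:0, F:1
level(D) = 2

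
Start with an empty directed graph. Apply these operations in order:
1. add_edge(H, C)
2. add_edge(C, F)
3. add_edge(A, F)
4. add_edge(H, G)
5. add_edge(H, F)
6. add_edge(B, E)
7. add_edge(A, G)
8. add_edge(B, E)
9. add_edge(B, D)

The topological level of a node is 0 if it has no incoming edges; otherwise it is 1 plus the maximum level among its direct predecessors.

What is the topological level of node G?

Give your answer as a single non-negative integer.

Op 1: add_edge(H, C). Edges now: 1
Op 2: add_edge(C, F). Edges now: 2
Op 3: add_edge(A, F). Edges now: 3
Op 4: add_edge(H, G). Edges now: 4
Op 5: add_edge(H, F). Edges now: 5
Op 6: add_edge(B, E). Edges now: 6
Op 7: add_edge(A, G). Edges now: 7
Op 8: add_edge(B, E) (duplicate, no change). Edges now: 7
Op 9: add_edge(B, D). Edges now: 8
Compute levels (Kahn BFS):
  sources (in-degree 0): A, B, H
  process A: level=0
    A->F: in-degree(F)=2, level(F)>=1
    A->G: in-degree(G)=1, level(G)>=1
  process B: level=0
    B->D: in-degree(D)=0, level(D)=1, enqueue
    B->E: in-degree(E)=0, level(E)=1, enqueue
  process H: level=0
    H->C: in-degree(C)=0, level(C)=1, enqueue
    H->F: in-degree(F)=1, level(F)>=1
    H->G: in-degree(G)=0, level(G)=1, enqueue
  process D: level=1
  process E: level=1
  process C: level=1
    C->F: in-degree(F)=0, level(F)=2, enqueue
  process G: level=1
  process F: level=2
All levels: A:0, B:0, C:1, D:1, E:1, F:2, G:1, H:0
level(G) = 1

Answer: 1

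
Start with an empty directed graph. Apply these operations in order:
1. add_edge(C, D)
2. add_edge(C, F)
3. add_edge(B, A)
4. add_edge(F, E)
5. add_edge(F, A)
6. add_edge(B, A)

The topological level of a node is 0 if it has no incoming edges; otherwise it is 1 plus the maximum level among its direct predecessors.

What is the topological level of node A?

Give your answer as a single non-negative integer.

Answer: 2

Derivation:
Op 1: add_edge(C, D). Edges now: 1
Op 2: add_edge(C, F). Edges now: 2
Op 3: add_edge(B, A). Edges now: 3
Op 4: add_edge(F, E). Edges now: 4
Op 5: add_edge(F, A). Edges now: 5
Op 6: add_edge(B, A) (duplicate, no change). Edges now: 5
Compute levels (Kahn BFS):
  sources (in-degree 0): B, C
  process B: level=0
    B->A: in-degree(A)=1, level(A)>=1
  process C: level=0
    C->D: in-degree(D)=0, level(D)=1, enqueue
    C->F: in-degree(F)=0, level(F)=1, enqueue
  process D: level=1
  process F: level=1
    F->A: in-degree(A)=0, level(A)=2, enqueue
    F->E: in-degree(E)=0, level(E)=2, enqueue
  process A: level=2
  process E: level=2
All levels: A:2, B:0, C:0, D:1, E:2, F:1
level(A) = 2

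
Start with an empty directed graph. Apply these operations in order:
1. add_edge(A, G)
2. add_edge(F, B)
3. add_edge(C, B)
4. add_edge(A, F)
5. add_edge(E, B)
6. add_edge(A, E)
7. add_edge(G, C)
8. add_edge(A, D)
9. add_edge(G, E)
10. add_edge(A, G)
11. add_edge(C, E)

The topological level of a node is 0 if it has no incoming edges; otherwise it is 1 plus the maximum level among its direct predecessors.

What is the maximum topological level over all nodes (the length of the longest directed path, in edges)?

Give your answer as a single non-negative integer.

Answer: 4

Derivation:
Op 1: add_edge(A, G). Edges now: 1
Op 2: add_edge(F, B). Edges now: 2
Op 3: add_edge(C, B). Edges now: 3
Op 4: add_edge(A, F). Edges now: 4
Op 5: add_edge(E, B). Edges now: 5
Op 6: add_edge(A, E). Edges now: 6
Op 7: add_edge(G, C). Edges now: 7
Op 8: add_edge(A, D). Edges now: 8
Op 9: add_edge(G, E). Edges now: 9
Op 10: add_edge(A, G) (duplicate, no change). Edges now: 9
Op 11: add_edge(C, E). Edges now: 10
Compute levels (Kahn BFS):
  sources (in-degree 0): A
  process A: level=0
    A->D: in-degree(D)=0, level(D)=1, enqueue
    A->E: in-degree(E)=2, level(E)>=1
    A->F: in-degree(F)=0, level(F)=1, enqueue
    A->G: in-degree(G)=0, level(G)=1, enqueue
  process D: level=1
  process F: level=1
    F->B: in-degree(B)=2, level(B)>=2
  process G: level=1
    G->C: in-degree(C)=0, level(C)=2, enqueue
    G->E: in-degree(E)=1, level(E)>=2
  process C: level=2
    C->B: in-degree(B)=1, level(B)>=3
    C->E: in-degree(E)=0, level(E)=3, enqueue
  process E: level=3
    E->B: in-degree(B)=0, level(B)=4, enqueue
  process B: level=4
All levels: A:0, B:4, C:2, D:1, E:3, F:1, G:1
max level = 4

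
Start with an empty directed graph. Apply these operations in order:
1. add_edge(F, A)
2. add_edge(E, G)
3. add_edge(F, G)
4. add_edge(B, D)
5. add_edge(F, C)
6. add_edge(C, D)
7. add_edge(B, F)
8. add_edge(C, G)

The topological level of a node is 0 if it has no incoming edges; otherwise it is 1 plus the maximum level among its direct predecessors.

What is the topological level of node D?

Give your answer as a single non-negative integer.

Op 1: add_edge(F, A). Edges now: 1
Op 2: add_edge(E, G). Edges now: 2
Op 3: add_edge(F, G). Edges now: 3
Op 4: add_edge(B, D). Edges now: 4
Op 5: add_edge(F, C). Edges now: 5
Op 6: add_edge(C, D). Edges now: 6
Op 7: add_edge(B, F). Edges now: 7
Op 8: add_edge(C, G). Edges now: 8
Compute levels (Kahn BFS):
  sources (in-degree 0): B, E
  process B: level=0
    B->D: in-degree(D)=1, level(D)>=1
    B->F: in-degree(F)=0, level(F)=1, enqueue
  process E: level=0
    E->G: in-degree(G)=2, level(G)>=1
  process F: level=1
    F->A: in-degree(A)=0, level(A)=2, enqueue
    F->C: in-degree(C)=0, level(C)=2, enqueue
    F->G: in-degree(G)=1, level(G)>=2
  process A: level=2
  process C: level=2
    C->D: in-degree(D)=0, level(D)=3, enqueue
    C->G: in-degree(G)=0, level(G)=3, enqueue
  process D: level=3
  process G: level=3
All levels: A:2, B:0, C:2, D:3, E:0, F:1, G:3
level(D) = 3

Answer: 3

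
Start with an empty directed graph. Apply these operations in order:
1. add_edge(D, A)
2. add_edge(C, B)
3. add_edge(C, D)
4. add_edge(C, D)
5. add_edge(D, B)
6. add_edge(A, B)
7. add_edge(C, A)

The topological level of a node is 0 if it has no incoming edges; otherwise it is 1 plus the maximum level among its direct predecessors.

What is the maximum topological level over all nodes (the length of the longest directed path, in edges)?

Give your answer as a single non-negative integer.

Op 1: add_edge(D, A). Edges now: 1
Op 2: add_edge(C, B). Edges now: 2
Op 3: add_edge(C, D). Edges now: 3
Op 4: add_edge(C, D) (duplicate, no change). Edges now: 3
Op 5: add_edge(D, B). Edges now: 4
Op 6: add_edge(A, B). Edges now: 5
Op 7: add_edge(C, A). Edges now: 6
Compute levels (Kahn BFS):
  sources (in-degree 0): C
  process C: level=0
    C->A: in-degree(A)=1, level(A)>=1
    C->B: in-degree(B)=2, level(B)>=1
    C->D: in-degree(D)=0, level(D)=1, enqueue
  process D: level=1
    D->A: in-degree(A)=0, level(A)=2, enqueue
    D->B: in-degree(B)=1, level(B)>=2
  process A: level=2
    A->B: in-degree(B)=0, level(B)=3, enqueue
  process B: level=3
All levels: A:2, B:3, C:0, D:1
max level = 3

Answer: 3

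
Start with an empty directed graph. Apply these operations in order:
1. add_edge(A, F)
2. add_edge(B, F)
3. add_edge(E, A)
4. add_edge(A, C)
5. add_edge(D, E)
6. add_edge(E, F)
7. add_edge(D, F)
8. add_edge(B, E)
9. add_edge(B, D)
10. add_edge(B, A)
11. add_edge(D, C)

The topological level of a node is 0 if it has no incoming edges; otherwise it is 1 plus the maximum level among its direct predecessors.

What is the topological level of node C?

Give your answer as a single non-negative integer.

Op 1: add_edge(A, F). Edges now: 1
Op 2: add_edge(B, F). Edges now: 2
Op 3: add_edge(E, A). Edges now: 3
Op 4: add_edge(A, C). Edges now: 4
Op 5: add_edge(D, E). Edges now: 5
Op 6: add_edge(E, F). Edges now: 6
Op 7: add_edge(D, F). Edges now: 7
Op 8: add_edge(B, E). Edges now: 8
Op 9: add_edge(B, D). Edges now: 9
Op 10: add_edge(B, A). Edges now: 10
Op 11: add_edge(D, C). Edges now: 11
Compute levels (Kahn BFS):
  sources (in-degree 0): B
  process B: level=0
    B->A: in-degree(A)=1, level(A)>=1
    B->D: in-degree(D)=0, level(D)=1, enqueue
    B->E: in-degree(E)=1, level(E)>=1
    B->F: in-degree(F)=3, level(F)>=1
  process D: level=1
    D->C: in-degree(C)=1, level(C)>=2
    D->E: in-degree(E)=0, level(E)=2, enqueue
    D->F: in-degree(F)=2, level(F)>=2
  process E: level=2
    E->A: in-degree(A)=0, level(A)=3, enqueue
    E->F: in-degree(F)=1, level(F)>=3
  process A: level=3
    A->C: in-degree(C)=0, level(C)=4, enqueue
    A->F: in-degree(F)=0, level(F)=4, enqueue
  process C: level=4
  process F: level=4
All levels: A:3, B:0, C:4, D:1, E:2, F:4
level(C) = 4

Answer: 4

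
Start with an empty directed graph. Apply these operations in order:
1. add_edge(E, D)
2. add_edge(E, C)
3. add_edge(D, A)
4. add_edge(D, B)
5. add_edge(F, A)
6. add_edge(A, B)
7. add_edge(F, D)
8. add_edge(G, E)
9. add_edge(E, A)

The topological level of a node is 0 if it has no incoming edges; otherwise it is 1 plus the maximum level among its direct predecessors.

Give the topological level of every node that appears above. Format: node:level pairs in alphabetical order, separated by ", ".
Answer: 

Answer: A:3, B:4, C:2, D:2, E:1, F:0, G:0

Derivation:
Op 1: add_edge(E, D). Edges now: 1
Op 2: add_edge(E, C). Edges now: 2
Op 3: add_edge(D, A). Edges now: 3
Op 4: add_edge(D, B). Edges now: 4
Op 5: add_edge(F, A). Edges now: 5
Op 6: add_edge(A, B). Edges now: 6
Op 7: add_edge(F, D). Edges now: 7
Op 8: add_edge(G, E). Edges now: 8
Op 9: add_edge(E, A). Edges now: 9
Compute levels (Kahn BFS):
  sources (in-degree 0): F, G
  process F: level=0
    F->A: in-degree(A)=2, level(A)>=1
    F->D: in-degree(D)=1, level(D)>=1
  process G: level=0
    G->E: in-degree(E)=0, level(E)=1, enqueue
  process E: level=1
    E->A: in-degree(A)=1, level(A)>=2
    E->C: in-degree(C)=0, level(C)=2, enqueue
    E->D: in-degree(D)=0, level(D)=2, enqueue
  process C: level=2
  process D: level=2
    D->A: in-degree(A)=0, level(A)=3, enqueue
    D->B: in-degree(B)=1, level(B)>=3
  process A: level=3
    A->B: in-degree(B)=0, level(B)=4, enqueue
  process B: level=4
All levels: A:3, B:4, C:2, D:2, E:1, F:0, G:0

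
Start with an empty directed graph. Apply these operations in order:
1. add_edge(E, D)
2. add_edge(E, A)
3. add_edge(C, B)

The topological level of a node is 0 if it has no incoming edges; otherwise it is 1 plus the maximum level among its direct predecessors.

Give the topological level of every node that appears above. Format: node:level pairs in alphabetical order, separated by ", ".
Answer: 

Op 1: add_edge(E, D). Edges now: 1
Op 2: add_edge(E, A). Edges now: 2
Op 3: add_edge(C, B). Edges now: 3
Compute levels (Kahn BFS):
  sources (in-degree 0): C, E
  process C: level=0
    C->B: in-degree(B)=0, level(B)=1, enqueue
  process E: level=0
    E->A: in-degree(A)=0, level(A)=1, enqueue
    E->D: in-degree(D)=0, level(D)=1, enqueue
  process B: level=1
  process A: level=1
  process D: level=1
All levels: A:1, B:1, C:0, D:1, E:0

Answer: A:1, B:1, C:0, D:1, E:0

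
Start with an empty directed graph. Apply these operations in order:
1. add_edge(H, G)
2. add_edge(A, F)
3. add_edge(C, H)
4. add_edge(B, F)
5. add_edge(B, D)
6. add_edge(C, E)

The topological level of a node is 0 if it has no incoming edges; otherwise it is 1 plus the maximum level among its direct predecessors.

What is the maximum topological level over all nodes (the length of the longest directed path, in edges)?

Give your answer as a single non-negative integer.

Op 1: add_edge(H, G). Edges now: 1
Op 2: add_edge(A, F). Edges now: 2
Op 3: add_edge(C, H). Edges now: 3
Op 4: add_edge(B, F). Edges now: 4
Op 5: add_edge(B, D). Edges now: 5
Op 6: add_edge(C, E). Edges now: 6
Compute levels (Kahn BFS):
  sources (in-degree 0): A, B, C
  process A: level=0
    A->F: in-degree(F)=1, level(F)>=1
  process B: level=0
    B->D: in-degree(D)=0, level(D)=1, enqueue
    B->F: in-degree(F)=0, level(F)=1, enqueue
  process C: level=0
    C->E: in-degree(E)=0, level(E)=1, enqueue
    C->H: in-degree(H)=0, level(H)=1, enqueue
  process D: level=1
  process F: level=1
  process E: level=1
  process H: level=1
    H->G: in-degree(G)=0, level(G)=2, enqueue
  process G: level=2
All levels: A:0, B:0, C:0, D:1, E:1, F:1, G:2, H:1
max level = 2

Answer: 2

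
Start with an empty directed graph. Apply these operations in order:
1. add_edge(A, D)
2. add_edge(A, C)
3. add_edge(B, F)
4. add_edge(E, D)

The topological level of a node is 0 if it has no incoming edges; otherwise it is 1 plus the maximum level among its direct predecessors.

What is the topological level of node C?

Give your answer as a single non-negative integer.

Op 1: add_edge(A, D). Edges now: 1
Op 2: add_edge(A, C). Edges now: 2
Op 3: add_edge(B, F). Edges now: 3
Op 4: add_edge(E, D). Edges now: 4
Compute levels (Kahn BFS):
  sources (in-degree 0): A, B, E
  process A: level=0
    A->C: in-degree(C)=0, level(C)=1, enqueue
    A->D: in-degree(D)=1, level(D)>=1
  process B: level=0
    B->F: in-degree(F)=0, level(F)=1, enqueue
  process E: level=0
    E->D: in-degree(D)=0, level(D)=1, enqueue
  process C: level=1
  process F: level=1
  process D: level=1
All levels: A:0, B:0, C:1, D:1, E:0, F:1
level(C) = 1

Answer: 1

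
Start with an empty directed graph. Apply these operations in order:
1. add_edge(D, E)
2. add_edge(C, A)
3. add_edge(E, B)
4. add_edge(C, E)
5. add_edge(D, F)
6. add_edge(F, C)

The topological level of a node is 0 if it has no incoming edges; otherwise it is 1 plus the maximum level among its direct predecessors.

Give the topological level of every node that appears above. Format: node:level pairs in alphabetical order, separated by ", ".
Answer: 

Op 1: add_edge(D, E). Edges now: 1
Op 2: add_edge(C, A). Edges now: 2
Op 3: add_edge(E, B). Edges now: 3
Op 4: add_edge(C, E). Edges now: 4
Op 5: add_edge(D, F). Edges now: 5
Op 6: add_edge(F, C). Edges now: 6
Compute levels (Kahn BFS):
  sources (in-degree 0): D
  process D: level=0
    D->E: in-degree(E)=1, level(E)>=1
    D->F: in-degree(F)=0, level(F)=1, enqueue
  process F: level=1
    F->C: in-degree(C)=0, level(C)=2, enqueue
  process C: level=2
    C->A: in-degree(A)=0, level(A)=3, enqueue
    C->E: in-degree(E)=0, level(E)=3, enqueue
  process A: level=3
  process E: level=3
    E->B: in-degree(B)=0, level(B)=4, enqueue
  process B: level=4
All levels: A:3, B:4, C:2, D:0, E:3, F:1

Answer: A:3, B:4, C:2, D:0, E:3, F:1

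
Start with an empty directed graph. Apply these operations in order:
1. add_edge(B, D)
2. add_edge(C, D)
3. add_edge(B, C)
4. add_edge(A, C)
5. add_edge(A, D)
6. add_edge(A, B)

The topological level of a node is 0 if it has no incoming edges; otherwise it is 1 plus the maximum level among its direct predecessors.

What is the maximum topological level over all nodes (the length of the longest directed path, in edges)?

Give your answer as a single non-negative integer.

Answer: 3

Derivation:
Op 1: add_edge(B, D). Edges now: 1
Op 2: add_edge(C, D). Edges now: 2
Op 3: add_edge(B, C). Edges now: 3
Op 4: add_edge(A, C). Edges now: 4
Op 5: add_edge(A, D). Edges now: 5
Op 6: add_edge(A, B). Edges now: 6
Compute levels (Kahn BFS):
  sources (in-degree 0): A
  process A: level=0
    A->B: in-degree(B)=0, level(B)=1, enqueue
    A->C: in-degree(C)=1, level(C)>=1
    A->D: in-degree(D)=2, level(D)>=1
  process B: level=1
    B->C: in-degree(C)=0, level(C)=2, enqueue
    B->D: in-degree(D)=1, level(D)>=2
  process C: level=2
    C->D: in-degree(D)=0, level(D)=3, enqueue
  process D: level=3
All levels: A:0, B:1, C:2, D:3
max level = 3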